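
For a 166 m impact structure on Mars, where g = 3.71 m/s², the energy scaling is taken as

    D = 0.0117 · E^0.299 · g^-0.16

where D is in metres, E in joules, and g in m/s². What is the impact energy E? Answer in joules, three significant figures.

E ≈ 1.55 × 10^14 J

Rearranging: E = [D / (0.0117 · g^-0.16)]^(1/0.299).
g^-0.16 = 3.71^-0.16 = 0.8108
D / (0.0117 × 0.8108) = 166 / (9.486 × 10^-3) = 1.750 × 10^4
E = (1.750 × 10^4)^3.3445 = 1.552 × 10^14 J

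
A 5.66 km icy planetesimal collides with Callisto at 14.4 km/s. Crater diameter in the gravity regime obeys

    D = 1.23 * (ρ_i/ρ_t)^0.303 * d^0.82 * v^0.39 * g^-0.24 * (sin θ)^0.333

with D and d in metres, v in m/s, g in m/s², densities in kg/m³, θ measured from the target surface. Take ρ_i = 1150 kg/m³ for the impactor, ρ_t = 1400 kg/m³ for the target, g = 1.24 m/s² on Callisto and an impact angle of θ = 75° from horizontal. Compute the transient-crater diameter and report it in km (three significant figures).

D ≈ 54.4 km

In SI units: d = 5660 m, v = 14400 m/s.
(ρ_i/ρ_t)^0.303 = (1150/1400)^0.303 = 0.9421
d^0.82 = 5660^0.82 = 1195
v^0.39 = 14400^0.39 = 41.86
g^-0.24 = 1.24^-0.24 = 0.9497
(sin 75°)^0.333 = 0.9659^0.333 = 0.9885
D = 1.23 × 0.9421 × 1195 × 41.86 × 0.9497 × 0.9885 = 54417 m
   = 54.42 km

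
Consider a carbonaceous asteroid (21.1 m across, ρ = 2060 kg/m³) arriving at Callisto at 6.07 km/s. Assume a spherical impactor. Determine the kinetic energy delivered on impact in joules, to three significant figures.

v = 6070 m/s.
Mass m = (π/6) ρ d³ = (π/6) × 2060 × (21.1)³ = 1.013 × 10^7 kg
E = ½ m v² = 0.5 × 1.013 × 10^7 × (6070)² = 1.866 × 10^14 J

E ≈ 1.87 × 10^14 J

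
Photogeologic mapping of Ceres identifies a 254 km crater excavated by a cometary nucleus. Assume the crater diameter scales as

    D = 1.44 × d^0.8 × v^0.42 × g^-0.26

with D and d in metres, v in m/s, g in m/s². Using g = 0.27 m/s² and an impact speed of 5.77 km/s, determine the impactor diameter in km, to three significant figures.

d ≈ 25.0 km

Rearranging for d: d = [D / (1.44 · 5770^0.42 · 0.27^-0.26)]^(1/0.8).
D = 254000 m.
5770^0.42 = 37.99
0.27^-0.26 = 1.406
Denominator = 1.44 × 37.99 × 1.406 = 76.92
D / 76.92 = 254000 / 76.92 = 3302
d = 3302^(1/0.8) = 3302^1.25 = 25031 m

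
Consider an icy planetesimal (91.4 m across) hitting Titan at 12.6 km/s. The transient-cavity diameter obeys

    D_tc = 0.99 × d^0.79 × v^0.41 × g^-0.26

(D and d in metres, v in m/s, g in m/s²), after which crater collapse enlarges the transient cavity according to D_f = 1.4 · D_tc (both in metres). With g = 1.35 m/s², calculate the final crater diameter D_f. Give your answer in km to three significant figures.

D_f ≈ 2.18 km

v = 12600 m/s.
d^0.79 = 91.4^0.79 = 35.41
v^0.41 = 12600^0.41 = 47.99
g^-0.26 = 1.35^-0.26 = 0.9249
D_tc = 0.99 × 35.41 × 47.99 × 0.9249 = 1556 m
D_f = 1.4 × 1556 = 2178 m
     = 2.178 km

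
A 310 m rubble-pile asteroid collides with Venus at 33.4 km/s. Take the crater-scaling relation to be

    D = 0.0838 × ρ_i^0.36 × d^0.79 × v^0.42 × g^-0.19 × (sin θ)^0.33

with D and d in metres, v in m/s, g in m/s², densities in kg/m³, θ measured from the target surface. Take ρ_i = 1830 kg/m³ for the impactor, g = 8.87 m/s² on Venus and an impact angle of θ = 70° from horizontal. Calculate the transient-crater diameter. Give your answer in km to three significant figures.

D ≈ 5.98 km

In SI units: v = 33400 m/s.
ρ_i^0.36 = 1830^0.36 = 14.94
d^0.79 = 310^0.79 = 92.93
v^0.42 = 33400^0.42 = 79.43
g^-0.19 = 8.87^-0.19 = 0.6605
(sin 70°)^0.33 = 0.9397^0.33 = 0.9797
D = 0.0838 × 14.94 × 92.93 × 79.43 × 0.6605 × 0.9797 = 5980 m
   = 5.980 km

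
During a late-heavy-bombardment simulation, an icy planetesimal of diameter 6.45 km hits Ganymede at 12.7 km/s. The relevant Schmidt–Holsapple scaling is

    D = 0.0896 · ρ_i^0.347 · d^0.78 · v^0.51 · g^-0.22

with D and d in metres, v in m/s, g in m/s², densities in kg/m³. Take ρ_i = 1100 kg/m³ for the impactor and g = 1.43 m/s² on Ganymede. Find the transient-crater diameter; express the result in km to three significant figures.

D ≈ 109 km

In SI units: d = 6450 m, v = 12700 m/s.
ρ_i^0.347 = 1100^0.347 = 11.36
d^0.78 = 6450^0.78 = 936.4
v^0.51 = 12700^0.51 = 123.9
g^-0.22 = 1.43^-0.22 = 0.9243
D = 0.0896 × 11.36 × 936.4 × 123.9 × 0.9243 = 1.092 × 10^5 m
   = 109.2 km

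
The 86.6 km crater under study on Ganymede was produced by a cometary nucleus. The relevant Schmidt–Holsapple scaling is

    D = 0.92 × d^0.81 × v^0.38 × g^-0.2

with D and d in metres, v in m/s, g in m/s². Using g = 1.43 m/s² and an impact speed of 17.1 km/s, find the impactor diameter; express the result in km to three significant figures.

d ≈ 15.6 km

Rearranging for d: d = [D / (0.92 · 17100^0.38 · 1.43^-0.2)]^(1/0.81).
D = 86600 m.
17100^0.38 = 40.60
1.43^-0.2 = 0.9310
Denominator = 0.92 × 40.60 × 0.9310 = 34.77
D / 34.77 = 86600 / 34.77 = 2491
d = 2491^(1/0.81) = 2491^1.2346 = 15601 m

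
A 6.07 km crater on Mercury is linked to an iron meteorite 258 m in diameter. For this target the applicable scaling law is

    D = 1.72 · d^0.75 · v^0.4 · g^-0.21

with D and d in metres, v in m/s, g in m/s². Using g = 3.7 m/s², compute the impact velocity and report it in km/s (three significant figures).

v ≈ 44.2 km/s

Rearranging for v: v = [D / (1.72 · 258^0.75 · 3.7^-0.21)]^(1/0.4).
D = 6070 m.
258^0.75 = 64.37
3.7^-0.21 = 0.7598
Denominator = 1.72 × 64.37 × 0.7598 = 84.12
D / 84.12 = 6070 / 84.12 = 72.16
v = 72.16^(1/0.4) = 72.16^2.5 = 44232 m/s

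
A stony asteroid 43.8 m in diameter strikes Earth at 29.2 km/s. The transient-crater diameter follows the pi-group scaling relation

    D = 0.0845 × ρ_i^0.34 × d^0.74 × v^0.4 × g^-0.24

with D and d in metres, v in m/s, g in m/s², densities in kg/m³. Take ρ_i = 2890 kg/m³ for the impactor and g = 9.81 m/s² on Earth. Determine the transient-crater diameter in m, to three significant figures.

D ≈ 735 m

In SI units: v = 29200 m/s.
ρ_i^0.34 = 2890^0.34 = 15.02
d^0.74 = 43.8^0.74 = 16.39
v^0.4 = 29200^0.4 = 61.12
g^-0.24 = 9.81^-0.24 = 0.5781
D = 0.0845 × 15.02 × 16.39 × 61.12 × 0.5781 = 735.0 m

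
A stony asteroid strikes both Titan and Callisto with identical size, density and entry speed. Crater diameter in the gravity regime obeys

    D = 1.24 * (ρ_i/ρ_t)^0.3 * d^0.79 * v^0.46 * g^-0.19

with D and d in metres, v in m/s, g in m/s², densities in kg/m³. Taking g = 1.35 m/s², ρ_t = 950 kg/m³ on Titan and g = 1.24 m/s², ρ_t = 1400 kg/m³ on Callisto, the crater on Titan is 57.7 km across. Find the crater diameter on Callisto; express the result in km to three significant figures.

The impactor-only factors (d, v, ρ_i) cancel in the ratio, leaving D_Callisto/D_Titan = (g_Callisto/g_Titan)^-0.19 · (ρ_t,Titan/ρ_t,Callisto)^0.3.
(1.24/1.35)^-0.19 = 0.9185^-0.19 = 1.016
(950/1400)^0.3 = 0.6786^0.3 = 0.8902
Ratio = 1.016 × 0.8902 = 0.9044
D_Callisto = 0.9044 × 57.7 km = 52.2 km

D ≈ 52.2 km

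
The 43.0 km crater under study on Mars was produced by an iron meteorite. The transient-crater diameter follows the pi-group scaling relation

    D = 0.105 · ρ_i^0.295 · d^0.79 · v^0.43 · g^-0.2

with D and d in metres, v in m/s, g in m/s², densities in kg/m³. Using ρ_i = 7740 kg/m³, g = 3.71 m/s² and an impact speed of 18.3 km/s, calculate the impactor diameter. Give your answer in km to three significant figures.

d ≈ 2.99 km

Rearranging for d: d = [D / (0.105 · 7740^0.295 · 18300^0.43 · 3.71^-0.2)]^(1/0.79).
D = 43000 m.
7740^0.295 = 14.03
18300^0.43 = 68.05
3.71^-0.2 = 0.7694
Denominator = 0.105 × 14.03 × 68.05 × 0.7694 = 77.13
D / 77.13 = 43000 / 77.13 = 557.5
d = 557.5^(1/0.79) = 557.5^1.2658 = 2994 m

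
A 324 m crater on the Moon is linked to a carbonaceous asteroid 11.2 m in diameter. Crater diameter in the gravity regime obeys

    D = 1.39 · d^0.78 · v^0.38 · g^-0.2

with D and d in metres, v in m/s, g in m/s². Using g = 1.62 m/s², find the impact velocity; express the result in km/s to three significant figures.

Rearranging for v: v = [D / (1.39 · 11.2^0.78 · 1.62^-0.2)]^(1/0.38).
11.2^0.78 = 6.582
1.62^-0.2 = 0.9080
Denominator = 1.39 × 6.582 × 0.9080 = 8.307
D / 8.307 = 324 / 8.307 = 39.00
v = 39.00^(1/0.38) = 39.00^2.6316 = 15383 m/s

v ≈ 15.4 km/s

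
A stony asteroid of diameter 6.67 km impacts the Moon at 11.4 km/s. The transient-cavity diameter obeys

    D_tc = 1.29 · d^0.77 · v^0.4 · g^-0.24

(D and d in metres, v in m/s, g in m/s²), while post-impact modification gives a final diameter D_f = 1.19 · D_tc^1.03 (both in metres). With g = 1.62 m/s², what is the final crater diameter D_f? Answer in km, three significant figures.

D_f ≈ 69.5 km

In SI: d = 6670 m, v = 11400 m/s.
d^0.77 = 6670^0.77 = 880.2
v^0.4 = 11400^0.4 = 41.95
g^-0.24 = 1.62^-0.24 = 0.8907
D_tc = 1.29 × 880.2 × 41.95 × 0.8907 = 42430 m
D_f = 1.19 × (42430)^1.03 = 69510 m
     = 69.51 km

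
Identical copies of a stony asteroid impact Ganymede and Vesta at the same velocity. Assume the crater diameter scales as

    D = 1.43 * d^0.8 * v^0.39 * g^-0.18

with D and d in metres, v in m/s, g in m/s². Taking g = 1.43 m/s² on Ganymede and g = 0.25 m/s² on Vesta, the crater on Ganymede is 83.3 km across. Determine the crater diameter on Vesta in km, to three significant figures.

D ≈ 114 km

All impactor-dependent factors cancel in the ratio, leaving D_Vesta/D_Ganymede = (g_Vesta/g_Ganymede)^-0.18.
(0.25/1.43)^-0.18 = 0.1748^-0.18 = 1.369
D_Vesta = 1.369 × 83.3 km = 114 km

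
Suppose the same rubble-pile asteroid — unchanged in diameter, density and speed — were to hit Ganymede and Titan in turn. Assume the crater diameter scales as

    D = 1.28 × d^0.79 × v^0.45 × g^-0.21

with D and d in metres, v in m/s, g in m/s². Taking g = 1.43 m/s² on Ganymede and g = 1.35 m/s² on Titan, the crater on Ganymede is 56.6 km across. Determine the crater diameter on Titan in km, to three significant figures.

D ≈ 57.3 km

All impactor-dependent factors cancel in the ratio, leaving D_Titan/D_Ganymede = (g_Titan/g_Ganymede)^-0.21.
(1.35/1.43)^-0.21 = 0.9441^-0.21 = 1.012
D_Titan = 1.012 × 56.6 km = 57.3 km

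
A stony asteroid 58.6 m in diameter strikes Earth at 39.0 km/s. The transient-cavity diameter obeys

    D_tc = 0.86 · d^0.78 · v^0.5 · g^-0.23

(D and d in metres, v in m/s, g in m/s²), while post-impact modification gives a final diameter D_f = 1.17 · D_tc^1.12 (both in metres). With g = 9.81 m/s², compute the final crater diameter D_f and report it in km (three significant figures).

D_f ≈ 7.16 km

v = 39000 m/s.
d^0.78 = 58.6^0.78 = 23.93
v^0.5 = 39000^0.5 = 197.5
g^-0.23 = 9.81^-0.23 = 0.5914
D_tc = 0.86 × 23.93 × 197.5 × 0.5914 = 2404 m
D_f = 1.17 × (2404)^1.12 = 7159 m
     = 7.159 km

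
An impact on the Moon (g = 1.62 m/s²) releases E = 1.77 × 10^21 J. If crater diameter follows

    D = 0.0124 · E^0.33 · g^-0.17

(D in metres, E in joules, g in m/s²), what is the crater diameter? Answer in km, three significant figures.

E^0.33 = (1.77 × 10^21)^0.33 = 1.028 × 10^7
g^-0.17 = 1.62^-0.17 = 0.9213
D = 0.0124 × 1.028 × 10^7 × 0.9213 = 1.174 × 10^5 m
   = 117.4 km

D ≈ 117 km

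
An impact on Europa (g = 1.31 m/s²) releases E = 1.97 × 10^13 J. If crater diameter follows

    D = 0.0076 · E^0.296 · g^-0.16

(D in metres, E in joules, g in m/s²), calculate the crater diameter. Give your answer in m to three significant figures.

E^0.296 = (1.97 × 10^13)^0.296 = 8.613 × 10^3
g^-0.16 = 1.31^-0.16 = 0.9577
D = 0.0076 × 8.613 × 10^3 × 0.9577 = 62.69 m

D ≈ 62.7 m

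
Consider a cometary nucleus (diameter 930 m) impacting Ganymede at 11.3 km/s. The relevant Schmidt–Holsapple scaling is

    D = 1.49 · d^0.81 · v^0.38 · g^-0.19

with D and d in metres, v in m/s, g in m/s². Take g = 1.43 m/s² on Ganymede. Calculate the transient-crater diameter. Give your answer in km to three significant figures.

D ≈ 12.3 km

In SI units: v = 11300 m/s.
d^0.81 = 930^0.81 = 253.8
v^0.38 = 11300^0.38 = 34.69
g^-0.19 = 1.43^-0.19 = 0.9343
D = 1.49 × 253.8 × 34.69 × 0.9343 = 12257 m
   = 12.26 km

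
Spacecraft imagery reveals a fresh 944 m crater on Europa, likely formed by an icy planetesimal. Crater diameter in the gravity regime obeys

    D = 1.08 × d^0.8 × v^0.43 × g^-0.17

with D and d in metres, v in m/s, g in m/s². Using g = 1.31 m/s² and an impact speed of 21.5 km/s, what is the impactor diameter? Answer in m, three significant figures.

d ≈ 23.6 m

Rearranging for d: d = [D / (1.08 · 21500^0.43 · 1.31^-0.17)]^(1/0.8).
21500^0.43 = 72.94
1.31^-0.17 = 0.9551
Denominator = 1.08 × 72.94 × 0.9551 = 75.24
D / 75.24 = 944 / 75.24 = 12.55
d = 12.55^(1/0.8) = 12.55^1.25 = 23.62 m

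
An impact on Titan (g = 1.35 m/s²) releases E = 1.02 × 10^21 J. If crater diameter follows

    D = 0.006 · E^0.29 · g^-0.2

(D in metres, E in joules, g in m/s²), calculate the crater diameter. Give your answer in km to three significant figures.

E^0.29 = (1.02 × 10^21)^0.29 = 1.237 × 10^6
g^-0.2 = 1.35^-0.2 = 0.9417
D = 0.006 × 1.237 × 10^6 × 0.9417 = 6989 m
   = 6.989 km

D ≈ 6.99 km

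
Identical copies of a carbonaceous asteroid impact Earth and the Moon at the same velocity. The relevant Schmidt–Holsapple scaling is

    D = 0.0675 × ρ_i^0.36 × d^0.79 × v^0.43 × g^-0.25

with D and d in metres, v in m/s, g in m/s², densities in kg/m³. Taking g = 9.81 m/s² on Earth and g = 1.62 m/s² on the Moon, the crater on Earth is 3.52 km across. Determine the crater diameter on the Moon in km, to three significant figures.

D ≈ 5.52 km

All impactor-dependent factors cancel in the ratio, leaving D_Moon/D_Earth = (g_Moon/g_Earth)^-0.25.
(1.62/9.81)^-0.25 = 0.1651^-0.25 = 1.569
D_Moon = 1.569 × 3.52 km = 5.52 km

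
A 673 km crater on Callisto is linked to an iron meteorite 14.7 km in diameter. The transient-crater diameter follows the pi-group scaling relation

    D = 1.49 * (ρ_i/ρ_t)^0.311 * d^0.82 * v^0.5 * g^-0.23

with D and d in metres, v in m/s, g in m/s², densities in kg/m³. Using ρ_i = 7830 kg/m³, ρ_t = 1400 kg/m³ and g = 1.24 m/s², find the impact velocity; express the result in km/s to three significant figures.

Rearranging for v: v = [D / (1.49 · (7830/1400)^0.311 · 14700^0.82 · 1.24^-0.23)]^(1/0.5).
D = 673000 m.
(7830/1400)^0.311 = 1.708
14700^0.82 = 2613
1.24^-0.23 = 0.9517
Denominator = 1.49 × 1.708 × 2613 × 0.9517 = 6329
D / 6329 = 673000 / 6329 = 106.3
v = 106.3^(1/0.5) = 106.3^2 = 11300 m/s

v ≈ 11.3 km/s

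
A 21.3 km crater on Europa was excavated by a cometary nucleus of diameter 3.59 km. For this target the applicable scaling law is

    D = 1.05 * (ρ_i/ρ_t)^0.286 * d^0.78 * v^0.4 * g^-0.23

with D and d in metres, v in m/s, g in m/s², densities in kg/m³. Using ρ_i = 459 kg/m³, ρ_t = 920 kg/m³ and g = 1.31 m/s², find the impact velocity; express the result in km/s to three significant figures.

Rearranging for v: v = [D / (1.05 · (459/920)^0.286 · 3590^0.78 · 1.31^-0.23)]^(1/0.4).
D = 21300 m.
(459/920)^0.286 = 0.8197
3590^0.78 = 592.9
1.31^-0.23 = 0.9398
Denominator = 1.05 × 0.8197 × 592.9 × 0.9398 = 479.6
D / 479.6 = 21300 / 479.6 = 44.41
v = 44.41^(1/0.4) = 44.41^2.5 = 13143 m/s

v ≈ 13.1 km/s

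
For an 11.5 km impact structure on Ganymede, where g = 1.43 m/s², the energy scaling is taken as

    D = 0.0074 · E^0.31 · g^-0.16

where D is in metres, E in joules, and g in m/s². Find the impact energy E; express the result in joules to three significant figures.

Rearranging: E = [D / (0.0074 · g^-0.16)]^(1/0.31).
D = 11500 m.
g^-0.16 = 1.43^-0.16 = 0.9444
D / (0.0074 × 0.9444) = 11500 / (6.989 × 10^-3) = 1.645 × 10^6
E = (1.645 × 10^6)^3.2258 = 1.127 × 10^20 J

E ≈ 1.13 × 10^20 J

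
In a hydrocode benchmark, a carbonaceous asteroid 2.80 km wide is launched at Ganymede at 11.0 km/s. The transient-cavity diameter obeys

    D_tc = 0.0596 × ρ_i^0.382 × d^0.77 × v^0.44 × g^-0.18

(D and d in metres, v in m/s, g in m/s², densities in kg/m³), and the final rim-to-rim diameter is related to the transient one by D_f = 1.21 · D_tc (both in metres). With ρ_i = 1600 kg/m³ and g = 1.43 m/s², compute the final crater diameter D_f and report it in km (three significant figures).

D_f ≈ 30.7 km

In SI: d = 2800 m, v = 11000 m/s.
ρ_i^0.382 = 1600^0.382 = 16.75
d^0.77 = 2800^0.77 = 451.1
v^0.44 = 11000^0.44 = 60.01
g^-0.18 = 1.43^-0.18 = 0.9376
D_tc = 0.0596 × 16.75 × 451.1 × 60.01 × 0.9376 = 25340 m
D_f = 1.21 × 25340 = 30661 m
     = 30.66 km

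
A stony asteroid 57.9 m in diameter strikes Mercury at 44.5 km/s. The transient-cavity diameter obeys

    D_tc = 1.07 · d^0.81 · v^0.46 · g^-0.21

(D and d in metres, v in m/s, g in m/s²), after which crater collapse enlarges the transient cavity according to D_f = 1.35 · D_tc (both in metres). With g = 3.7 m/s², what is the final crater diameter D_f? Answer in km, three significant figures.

v = 44500 m/s.
d^0.81 = 57.9^0.81 = 26.78
v^0.46 = 44500^0.46 = 137.5
g^-0.21 = 3.7^-0.21 = 0.7598
D_tc = 1.07 × 26.78 × 137.5 × 0.7598 = 2994 m
D_f = 1.35 × 2994 = 4042 m
     = 4.042 km

D_f ≈ 4.04 km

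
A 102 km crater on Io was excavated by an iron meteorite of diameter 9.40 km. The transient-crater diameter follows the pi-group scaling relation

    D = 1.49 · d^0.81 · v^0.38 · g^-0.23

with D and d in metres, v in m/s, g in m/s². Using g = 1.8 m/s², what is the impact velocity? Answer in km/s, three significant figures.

v ≈ 25.7 km/s

Rearranging for v: v = [D / (1.49 · 9400^0.81 · 1.8^-0.23)]^(1/0.38).
D = 102000 m.
9400^0.81 = 1653
1.8^-0.23 = 0.8735
Denominator = 1.49 × 1653 × 0.8735 = 2151
D / 2151 = 102000 / 2151 = 47.42
v = 47.42^(1/0.38) = 47.42^2.6316 = 25731 m/s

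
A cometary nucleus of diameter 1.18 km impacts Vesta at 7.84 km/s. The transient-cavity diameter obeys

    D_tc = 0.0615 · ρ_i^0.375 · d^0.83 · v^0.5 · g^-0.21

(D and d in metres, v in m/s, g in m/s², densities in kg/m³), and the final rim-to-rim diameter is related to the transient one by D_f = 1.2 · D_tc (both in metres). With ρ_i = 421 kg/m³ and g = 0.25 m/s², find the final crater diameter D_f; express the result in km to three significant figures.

In SI: d = 1180 m, v = 7840 m/s.
ρ_i^0.375 = 421^0.375 = 9.641
d^0.83 = 1180^0.83 = 354.5
v^0.5 = 7840^0.5 = 88.54
g^-0.21 = 0.25^-0.21 = 1.338
D_tc = 0.0615 × 9.641 × 354.5 × 88.54 × 1.338 = 24900 m
D_f = 1.2 × 24900 = 29880 m
     = 29.88 km

D_f ≈ 29.9 km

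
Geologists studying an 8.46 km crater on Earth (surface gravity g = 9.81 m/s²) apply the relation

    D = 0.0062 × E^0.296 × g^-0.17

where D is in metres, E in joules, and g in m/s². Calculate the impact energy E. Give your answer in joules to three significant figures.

Rearranging: E = [D / (0.0062 · g^-0.17)]^(1/0.296).
D = 8460 m.
g^-0.17 = 9.81^-0.17 = 0.6783
D / (0.0062 × 0.6783) = 8460 / (4.205 × 10^-3) = 2.012 × 10^6
E = (2.012 × 10^6)^3.3784 = 1.978 × 10^21 J

E ≈ 1.98 × 10^21 J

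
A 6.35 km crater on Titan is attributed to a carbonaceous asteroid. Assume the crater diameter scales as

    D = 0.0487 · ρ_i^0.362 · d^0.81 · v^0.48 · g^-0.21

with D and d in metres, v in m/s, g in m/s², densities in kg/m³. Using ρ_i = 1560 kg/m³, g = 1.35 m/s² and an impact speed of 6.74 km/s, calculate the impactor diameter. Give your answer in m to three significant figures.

d ≈ 450 m

Rearranging for d: d = [D / (0.0487 · 1560^0.362 · 6740^0.48 · 1.35^-0.21)]^(1/0.81).
D = 6350 m.
1560^0.362 = 14.32
6740^0.48 = 68.83
1.35^-0.21 = 0.9389
Denominator = 0.0487 × 14.32 × 68.83 × 0.9389 = 45.07
D / 45.07 = 6350 / 45.07 = 140.9
d = 140.9^(1/0.81) = 140.9^1.2346 = 449.8 m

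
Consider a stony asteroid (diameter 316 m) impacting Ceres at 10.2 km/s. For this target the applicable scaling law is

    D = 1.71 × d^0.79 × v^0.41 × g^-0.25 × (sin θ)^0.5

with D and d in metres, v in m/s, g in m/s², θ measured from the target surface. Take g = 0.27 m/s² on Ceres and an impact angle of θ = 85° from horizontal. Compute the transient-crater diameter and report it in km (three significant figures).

D ≈ 9.83 km

In SI units: v = 10200 m/s.
d^0.79 = 316^0.79 = 94.35
v^0.41 = 10200^0.41 = 44.01
g^-0.25 = 0.27^-0.25 = 1.387
(sin 85°)^0.5 = 0.9962^0.5 = 0.9981
D = 1.71 × 94.35 × 44.01 × 1.387 × 0.9981 = 9830 m
   = 9.830 km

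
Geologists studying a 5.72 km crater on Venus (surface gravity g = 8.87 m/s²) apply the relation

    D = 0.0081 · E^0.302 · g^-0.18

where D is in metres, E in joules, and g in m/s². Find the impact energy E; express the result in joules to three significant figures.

E ≈ 8.56 × 10^19 J

Rearranging: E = [D / (0.0081 · g^-0.18)]^(1/0.302).
D = 5720 m.
g^-0.18 = 8.87^-0.18 = 0.6751
D / (0.0081 × 0.6751) = 5720 / (5.468 × 10^-3) = 1.046 × 10^6
E = (1.046 × 10^6)^3.3113 = 8.560 × 10^19 J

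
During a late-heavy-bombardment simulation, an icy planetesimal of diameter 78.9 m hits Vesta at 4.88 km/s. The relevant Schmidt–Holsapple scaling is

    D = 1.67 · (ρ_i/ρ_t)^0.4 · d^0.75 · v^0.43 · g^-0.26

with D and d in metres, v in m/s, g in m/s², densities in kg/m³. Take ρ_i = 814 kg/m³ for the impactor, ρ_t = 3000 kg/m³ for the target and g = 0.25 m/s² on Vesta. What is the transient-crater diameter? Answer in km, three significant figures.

In SI units: v = 4880 m/s.
(ρ_i/ρ_t)^0.4 = (814/3000)^0.4 = 0.5935
d^0.75 = 78.9^0.75 = 26.47
v^0.43 = 4880^0.43 = 38.55
g^-0.26 = 0.25^-0.26 = 1.434
D = 1.67 × 0.5935 × 26.47 × 38.55 × 1.434 = 1450 m
   = 1.450 km

D ≈ 1.45 km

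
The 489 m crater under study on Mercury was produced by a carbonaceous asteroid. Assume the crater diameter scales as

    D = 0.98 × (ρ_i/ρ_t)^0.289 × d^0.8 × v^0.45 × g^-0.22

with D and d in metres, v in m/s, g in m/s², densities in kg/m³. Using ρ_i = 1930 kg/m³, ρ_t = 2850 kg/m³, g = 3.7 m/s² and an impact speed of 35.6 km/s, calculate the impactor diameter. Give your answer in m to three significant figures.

d ≈ 10.7 m

Rearranging for d: d = [D / (0.98 · (1930/2850)^0.289 · 35600^0.45 · 3.7^-0.22)]^(1/0.8).
(1930/2850)^0.289 = 0.8935
35600^0.45 = 111.7
3.7^-0.22 = 0.7499
Denominator = 0.98 × 0.8935 × 111.7 × 0.7499 = 73.35
D / 73.35 = 489 / 73.35 = 6.667
d = 6.667^(1/0.8) = 6.667^1.25 = 10.71 m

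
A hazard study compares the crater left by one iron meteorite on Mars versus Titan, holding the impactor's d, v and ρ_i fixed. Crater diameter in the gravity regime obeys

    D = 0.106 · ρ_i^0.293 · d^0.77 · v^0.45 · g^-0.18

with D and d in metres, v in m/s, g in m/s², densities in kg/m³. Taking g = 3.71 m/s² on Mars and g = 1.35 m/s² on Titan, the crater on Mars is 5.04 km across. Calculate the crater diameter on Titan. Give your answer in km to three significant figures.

All impactor-dependent factors cancel in the ratio, leaving D_Titan/D_Mars = (g_Titan/g_Mars)^-0.18.
(1.35/3.71)^-0.18 = 0.3639^-0.18 = 1.200
D_Titan = 1.200 × 5.04 km = 6.05 km

D ≈ 6.05 km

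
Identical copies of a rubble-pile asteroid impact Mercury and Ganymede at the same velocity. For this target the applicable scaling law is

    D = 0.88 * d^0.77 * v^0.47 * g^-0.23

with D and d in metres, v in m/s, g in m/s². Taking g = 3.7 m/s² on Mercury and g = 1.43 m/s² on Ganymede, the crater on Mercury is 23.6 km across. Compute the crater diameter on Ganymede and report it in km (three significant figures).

All impactor-dependent factors cancel in the ratio, leaving D_Ganymede/D_Mercury = (g_Ganymede/g_Mercury)^-0.23.
(1.43/3.7)^-0.23 = 0.3865^-0.23 = 1.244
D_Ganymede = 1.244 × 23.6 km = 29.4 km

D ≈ 29.4 km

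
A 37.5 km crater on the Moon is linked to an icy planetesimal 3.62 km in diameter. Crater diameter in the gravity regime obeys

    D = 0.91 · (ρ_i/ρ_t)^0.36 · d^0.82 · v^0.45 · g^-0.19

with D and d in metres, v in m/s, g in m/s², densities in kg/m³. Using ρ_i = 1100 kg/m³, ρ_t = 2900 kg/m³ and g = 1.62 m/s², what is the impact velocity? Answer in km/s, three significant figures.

Rearranging for v: v = [D / (0.91 · (1100/2900)^0.36 · 3620^0.82 · 1.62^-0.19)]^(1/0.45).
D = 37500 m.
(1100/2900)^0.36 = 0.7054
3620^0.82 = 828.2
1.62^-0.19 = 0.9124
Denominator = 0.91 × 0.7054 × 828.2 × 0.9124 = 485.1
D / 485.1 = 37500 / 485.1 = 77.30
v = 77.30^(1/0.45) = 77.30^2.2222 = 15700 m/s

v ≈ 15.7 km/s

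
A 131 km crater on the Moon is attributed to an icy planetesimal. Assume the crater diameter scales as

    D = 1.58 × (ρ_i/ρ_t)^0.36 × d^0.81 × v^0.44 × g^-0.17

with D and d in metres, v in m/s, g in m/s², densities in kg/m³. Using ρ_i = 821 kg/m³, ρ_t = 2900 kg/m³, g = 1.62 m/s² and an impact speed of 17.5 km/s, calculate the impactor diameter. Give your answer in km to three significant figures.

Rearranging for d: d = [D / (1.58 · (821/2900)^0.36 · 17500^0.44 · 1.62^-0.17)]^(1/0.81).
D = 131000 m.
(821/2900)^0.36 = 0.6349
17500^0.44 = 73.61
1.62^-0.17 = 0.9213
Denominator = 1.58 × 0.6349 × 73.61 × 0.9213 = 68.03
D / 68.03 = 131000 / 68.03 = 1926
d = 1926^(1/0.81) = 1926^1.2346 = 11356 m

d ≈ 11.4 km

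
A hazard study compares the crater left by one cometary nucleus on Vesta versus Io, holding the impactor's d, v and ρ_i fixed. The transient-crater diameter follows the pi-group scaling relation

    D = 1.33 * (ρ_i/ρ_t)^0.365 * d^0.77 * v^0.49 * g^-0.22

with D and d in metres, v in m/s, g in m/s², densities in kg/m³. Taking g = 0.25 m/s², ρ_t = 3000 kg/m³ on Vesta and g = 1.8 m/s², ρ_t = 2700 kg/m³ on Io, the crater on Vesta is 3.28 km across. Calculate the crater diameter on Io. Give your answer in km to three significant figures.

D ≈ 2.21 km

The impactor-only factors (d, v, ρ_i) cancel in the ratio, leaving D_Io/D_Vesta = (g_Io/g_Vesta)^-0.22 · (ρ_t,Vesta/ρ_t,Io)^0.365.
(1.8/0.25)^-0.22 = 7.200^-0.22 = 0.6477
(3000/2700)^0.365 = 1.111^0.365 = 1.039
Ratio = 0.6477 × 1.039 = 0.6730
D_Io = 0.6730 × 3.28 km = 2.21 km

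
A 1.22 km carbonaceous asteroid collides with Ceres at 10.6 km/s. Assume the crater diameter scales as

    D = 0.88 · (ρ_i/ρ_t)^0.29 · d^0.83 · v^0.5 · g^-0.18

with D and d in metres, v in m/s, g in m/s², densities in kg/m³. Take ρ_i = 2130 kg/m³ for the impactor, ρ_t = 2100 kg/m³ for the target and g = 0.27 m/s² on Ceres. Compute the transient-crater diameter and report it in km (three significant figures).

D ≈ 42.0 km

In SI units: d = 1220 m, v = 10600 m/s.
(ρ_i/ρ_t)^0.29 = (2130/2100)^0.29 = 1.004
d^0.83 = 1220^0.83 = 364.5
v^0.5 = 10600^0.5 = 103.0
g^-0.18 = 0.27^-0.18 = 1.266
D = 0.88 × 1.004 × 364.5 × 103.0 × 1.266 = 41994 m
   = 41.99 km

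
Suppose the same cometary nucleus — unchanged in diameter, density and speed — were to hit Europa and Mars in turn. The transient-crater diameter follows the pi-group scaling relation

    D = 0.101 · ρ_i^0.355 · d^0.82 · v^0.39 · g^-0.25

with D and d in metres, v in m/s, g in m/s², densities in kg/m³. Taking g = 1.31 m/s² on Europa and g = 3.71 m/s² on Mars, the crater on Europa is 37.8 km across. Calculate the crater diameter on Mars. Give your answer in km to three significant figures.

D ≈ 29.1 km

All impactor-dependent factors cancel in the ratio, leaving D_Mars/D_Europa = (g_Mars/g_Europa)^-0.25.
(3.71/1.31)^-0.25 = 2.832^-0.25 = 0.7709
D_Mars = 0.7709 × 37.8 km = 29.1 km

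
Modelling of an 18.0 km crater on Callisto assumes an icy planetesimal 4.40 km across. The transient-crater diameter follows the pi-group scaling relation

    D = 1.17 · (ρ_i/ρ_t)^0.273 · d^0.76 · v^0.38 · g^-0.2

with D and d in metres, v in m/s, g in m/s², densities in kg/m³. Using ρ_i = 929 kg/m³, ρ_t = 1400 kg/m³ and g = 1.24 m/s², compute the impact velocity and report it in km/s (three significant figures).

Rearranging for v: v = [D / (1.17 · (929/1400)^0.273 · 4400^0.76 · 1.24^-0.2)]^(1/0.38).
D = 18000 m.
(929/1400)^0.273 = 0.8941
4400^0.76 = 587.5
1.24^-0.2 = 0.9579
Denominator = 1.17 × 0.8941 × 587.5 × 0.9579 = 588.7
D / 588.7 = 18000 / 588.7 = 30.58
v = 30.58^(1/0.38) = 30.58^2.6316 = 8111 m/s

v ≈ 8.11 km/s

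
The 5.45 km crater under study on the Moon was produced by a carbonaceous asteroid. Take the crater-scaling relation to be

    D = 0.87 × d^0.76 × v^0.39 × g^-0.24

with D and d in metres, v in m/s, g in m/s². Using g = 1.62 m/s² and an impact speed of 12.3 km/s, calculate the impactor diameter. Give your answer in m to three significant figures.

d ≈ 919 m

Rearranging for d: d = [D / (0.87 · 12300^0.39 · 1.62^-0.24)]^(1/0.76).
D = 5450 m.
12300^0.39 = 39.36
1.62^-0.24 = 0.8907
Denominator = 0.87 × 39.36 × 0.8907 = 30.50
D / 30.50 = 5450 / 30.50 = 178.7
d = 178.7^(1/0.76) = 178.7^1.3158 = 919.1 m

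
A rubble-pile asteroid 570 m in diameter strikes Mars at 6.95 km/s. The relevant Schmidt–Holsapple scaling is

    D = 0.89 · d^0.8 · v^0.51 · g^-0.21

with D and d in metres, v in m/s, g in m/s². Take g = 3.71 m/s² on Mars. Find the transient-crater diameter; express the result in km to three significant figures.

D ≈ 9.86 km

In SI units: v = 6950 m/s.
d^0.8 = 570^0.8 = 160.2
v^0.51 = 6950^0.51 = 91.08
g^-0.21 = 3.71^-0.21 = 0.7593
D = 0.89 × 160.2 × 91.08 × 0.7593 = 9860 m
   = 9.860 km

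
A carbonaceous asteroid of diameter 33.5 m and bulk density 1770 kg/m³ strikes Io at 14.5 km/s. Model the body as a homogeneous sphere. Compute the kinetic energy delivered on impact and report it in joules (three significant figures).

v = 14500 m/s.
Mass m = (π/6) ρ d³ = (π/6) × 1770 × (33.5)³ = 3.484 × 10^7 kg
E = ½ m v² = 0.5 × 3.484 × 10^7 × (14500)² = 3.663 × 10^15 J

E ≈ 3.66 × 10^15 J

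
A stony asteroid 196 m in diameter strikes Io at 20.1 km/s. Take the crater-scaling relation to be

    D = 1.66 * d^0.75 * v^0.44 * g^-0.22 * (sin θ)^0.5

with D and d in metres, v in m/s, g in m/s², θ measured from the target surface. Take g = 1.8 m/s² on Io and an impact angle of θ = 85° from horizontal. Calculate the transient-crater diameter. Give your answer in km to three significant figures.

D ≈ 5.97 km

In SI units: v = 20100 m/s.
d^0.75 = 196^0.75 = 52.38
v^0.44 = 20100^0.44 = 78.24
g^-0.22 = 1.8^-0.22 = 0.8787
(sin 85°)^0.5 = 0.9962^0.5 = 0.9981
D = 1.66 × 52.38 × 78.24 × 0.8787 × 0.9981 = 5966 m
   = 5.966 km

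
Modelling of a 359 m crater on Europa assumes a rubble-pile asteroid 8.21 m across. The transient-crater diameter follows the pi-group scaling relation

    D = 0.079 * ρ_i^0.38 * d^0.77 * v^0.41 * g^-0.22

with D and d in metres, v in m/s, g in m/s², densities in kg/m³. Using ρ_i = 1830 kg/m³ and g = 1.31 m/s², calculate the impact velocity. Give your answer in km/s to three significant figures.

Rearranging for v: v = [D / (0.079 · 1830^0.38 · 8.21^0.77 · 1.31^-0.22)]^(1/0.41).
1830^0.38 = 17.37
8.21^0.77 = 5.059
1.31^-0.22 = 0.9423
Denominator = 0.079 × 17.37 × 5.059 × 0.9423 = 6.542
D / 6.542 = 359 / 6.542 = 54.88
v = 54.88^(1/0.41) = 54.88^2.439 = 17476 m/s

v ≈ 17.5 km/s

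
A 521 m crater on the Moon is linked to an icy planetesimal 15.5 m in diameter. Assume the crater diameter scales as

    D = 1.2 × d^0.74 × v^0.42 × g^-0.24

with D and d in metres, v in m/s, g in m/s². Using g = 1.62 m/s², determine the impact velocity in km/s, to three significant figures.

Rearranging for v: v = [D / (1.2 · 15.5^0.74 · 1.62^-0.24)]^(1/0.42).
15.5^0.74 = 7.601
1.62^-0.24 = 0.8907
Denominator = 1.2 × 7.601 × 0.8907 = 8.124
D / 8.124 = 521 / 8.124 = 64.13
v = 64.13^(1/0.42) = 64.13^2.381 = 20073 m/s

v ≈ 20.1 km/s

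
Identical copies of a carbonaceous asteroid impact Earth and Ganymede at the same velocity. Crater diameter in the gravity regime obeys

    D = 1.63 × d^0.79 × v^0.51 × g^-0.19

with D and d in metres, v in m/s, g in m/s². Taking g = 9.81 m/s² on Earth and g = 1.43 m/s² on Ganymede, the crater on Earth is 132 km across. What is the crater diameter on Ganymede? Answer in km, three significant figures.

All impactor-dependent factors cancel in the ratio, leaving D_Ganymede/D_Earth = (g_Ganymede/g_Earth)^-0.19.
(1.43/9.81)^-0.19 = 0.1458^-0.19 = 1.442
D_Ganymede = 1.442 × 132 km = 190 km

D ≈ 190 km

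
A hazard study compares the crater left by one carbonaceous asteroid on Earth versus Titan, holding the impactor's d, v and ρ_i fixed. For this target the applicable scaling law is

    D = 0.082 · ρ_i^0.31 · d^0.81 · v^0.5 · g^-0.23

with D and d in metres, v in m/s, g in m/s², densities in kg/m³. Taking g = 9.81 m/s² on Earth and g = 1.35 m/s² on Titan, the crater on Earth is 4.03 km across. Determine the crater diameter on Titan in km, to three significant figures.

All impactor-dependent factors cancel in the ratio, leaving D_Titan/D_Earth = (g_Titan/g_Earth)^-0.23.
(1.35/9.81)^-0.23 = 0.1376^-0.23 = 1.578
D_Titan = 1.578 × 4.03 km = 6.36 km

D ≈ 6.36 km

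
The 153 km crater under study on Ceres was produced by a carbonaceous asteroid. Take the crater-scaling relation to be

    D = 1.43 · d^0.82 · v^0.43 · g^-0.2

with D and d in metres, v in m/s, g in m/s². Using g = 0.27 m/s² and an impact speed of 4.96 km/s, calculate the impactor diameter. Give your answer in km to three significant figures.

Rearranging for d: d = [D / (1.43 · 4960^0.43 · 0.27^-0.2)]^(1/0.82).
D = 153000 m.
4960^0.43 = 38.82
0.27^-0.2 = 1.299
Denominator = 1.43 × 38.82 × 1.299 = 72.11
D / 72.11 = 153000 / 72.11 = 2122
d = 2122^(1/0.82) = 2122^1.2195 = 11402 m

d ≈ 11.4 km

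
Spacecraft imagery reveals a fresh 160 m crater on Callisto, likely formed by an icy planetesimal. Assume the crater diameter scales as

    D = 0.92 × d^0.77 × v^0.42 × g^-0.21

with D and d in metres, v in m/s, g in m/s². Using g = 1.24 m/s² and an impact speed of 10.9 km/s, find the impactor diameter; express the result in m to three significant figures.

d ≈ 5.40 m

Rearranging for d: d = [D / (0.92 · 10900^0.42 · 1.24^-0.21)]^(1/0.77).
10900^0.42 = 49.63
1.24^-0.21 = 0.9558
Denominator = 0.92 × 49.63 × 0.9558 = 43.64
D / 43.64 = 160 / 43.64 = 3.666
d = 3.666^(1/0.77) = 3.666^1.2987 = 5.404 m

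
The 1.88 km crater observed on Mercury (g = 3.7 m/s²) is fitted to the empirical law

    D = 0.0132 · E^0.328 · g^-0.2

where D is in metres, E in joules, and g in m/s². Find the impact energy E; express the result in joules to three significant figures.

Rearranging: E = [D / (0.0132 · g^-0.2)]^(1/0.328).
D = 1880 m.
g^-0.2 = 3.7^-0.2 = 0.7698
D / (0.0132 × 0.7698) = 1880 / (0.01016) = 1.850 × 10^5
E = (1.850 × 10^5)^3.0488 = 1.144 × 10^16 J

E ≈ 1.14 × 10^16 J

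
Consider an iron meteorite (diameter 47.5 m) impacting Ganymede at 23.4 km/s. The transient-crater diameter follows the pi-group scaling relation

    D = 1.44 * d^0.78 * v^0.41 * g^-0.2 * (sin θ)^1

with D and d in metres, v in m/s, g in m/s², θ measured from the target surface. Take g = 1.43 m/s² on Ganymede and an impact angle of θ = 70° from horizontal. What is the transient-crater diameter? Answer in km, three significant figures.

D ≈ 1.58 km

In SI units: v = 23400 m/s.
d^0.78 = 47.5^0.78 = 20.32
v^0.41 = 23400^0.41 = 61.86
g^-0.2 = 1.43^-0.2 = 0.9310
(sin 70°)^1 = 0.9397^1 = 0.9397
D = 1.44 × 20.32 × 61.86 × 0.9310 × 0.9397 = 1584 m
   = 1.584 km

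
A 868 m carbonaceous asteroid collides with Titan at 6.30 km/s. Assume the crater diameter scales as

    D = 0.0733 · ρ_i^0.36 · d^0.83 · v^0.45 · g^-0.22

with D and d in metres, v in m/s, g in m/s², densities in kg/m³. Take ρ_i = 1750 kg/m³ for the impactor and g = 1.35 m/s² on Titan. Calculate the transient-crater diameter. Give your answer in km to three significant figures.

In SI units: v = 6300 m/s.
ρ_i^0.36 = 1750^0.36 = 14.71
d^0.83 = 868^0.83 = 274.8
v^0.45 = 6300^0.45 = 51.25
g^-0.22 = 1.35^-0.22 = 0.9361
D = 0.0733 × 14.71 × 274.8 × 51.25 × 0.9361 = 14215 m
   = 14.22 km

D ≈ 14.2 km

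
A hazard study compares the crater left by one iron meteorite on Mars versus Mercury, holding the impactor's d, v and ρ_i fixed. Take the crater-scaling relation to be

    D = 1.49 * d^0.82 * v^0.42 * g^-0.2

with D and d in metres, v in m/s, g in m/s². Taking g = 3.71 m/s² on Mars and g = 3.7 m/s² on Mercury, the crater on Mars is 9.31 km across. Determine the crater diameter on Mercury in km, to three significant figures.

D ≈ 9.32 km

All impactor-dependent factors cancel in the ratio, leaving D_Mercury/D_Mars = (g_Mercury/g_Mars)^-0.2.
(3.7/3.71)^-0.2 = 0.9973^-0.2 = 1.001
D_Mercury = 1.001 × 9.31 km = 9.32 km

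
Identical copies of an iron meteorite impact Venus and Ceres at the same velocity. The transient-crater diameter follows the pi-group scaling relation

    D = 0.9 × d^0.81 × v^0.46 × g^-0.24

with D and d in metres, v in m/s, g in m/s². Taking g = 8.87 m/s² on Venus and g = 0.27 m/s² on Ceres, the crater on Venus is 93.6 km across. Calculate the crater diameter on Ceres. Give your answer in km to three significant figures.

D ≈ 216 km

All impactor-dependent factors cancel in the ratio, leaving D_Ceres/D_Venus = (g_Ceres/g_Venus)^-0.24.
(0.27/8.87)^-0.24 = 0.03044^-0.24 = 2.312
D_Ceres = 2.312 × 93.6 km = 216 km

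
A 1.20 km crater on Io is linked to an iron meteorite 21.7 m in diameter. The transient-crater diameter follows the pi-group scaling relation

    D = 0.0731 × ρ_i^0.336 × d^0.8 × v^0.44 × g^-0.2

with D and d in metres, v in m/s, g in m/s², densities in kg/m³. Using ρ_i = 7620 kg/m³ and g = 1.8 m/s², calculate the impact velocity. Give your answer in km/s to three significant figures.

v ≈ 20.0 km/s

Rearranging for v: v = [D / (0.0731 · 7620^0.336 · 21.7^0.8 · 1.8^-0.2)]^(1/0.44).
D = 1200 m.
7620^0.336 = 20.15
21.7^0.8 = 11.73
1.8^-0.2 = 0.8891
Denominator = 0.0731 × 20.15 × 11.73 × 0.8891 = 15.36
D / 15.36 = 1200 / 15.36 = 78.12
v = 78.12^(1/0.44) = 78.12^2.2727 = 20030 m/s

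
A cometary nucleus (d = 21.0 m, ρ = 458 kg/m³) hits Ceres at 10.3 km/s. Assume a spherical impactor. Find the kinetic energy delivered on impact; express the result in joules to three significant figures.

E ≈ 1.18 × 10^14 J

v = 10300 m/s.
Mass m = (π/6) ρ d³ = (π/6) × 458 × (21)³ = 2.221 × 10^6 kg
E = ½ m v² = 0.5 × 2.221 × 10^6 × (10300)² = 1.178 × 10^14 J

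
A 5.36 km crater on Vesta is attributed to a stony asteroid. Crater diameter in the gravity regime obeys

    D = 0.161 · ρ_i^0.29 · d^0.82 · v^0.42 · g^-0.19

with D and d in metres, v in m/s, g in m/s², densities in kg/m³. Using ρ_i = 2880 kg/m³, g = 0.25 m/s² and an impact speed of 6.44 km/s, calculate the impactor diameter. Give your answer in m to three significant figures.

d ≈ 159 m

Rearranging for d: d = [D / (0.161 · 2880^0.29 · 6440^0.42 · 0.25^-0.19)]^(1/0.82).
D = 5360 m.
2880^0.29 = 10.07
6440^0.42 = 39.79
0.25^-0.19 = 1.301
Denominator = 0.161 × 10.07 × 39.79 × 1.301 = 83.93
D / 83.93 = 5360 / 83.93 = 63.86
d = 63.86^(1/0.82) = 63.86^1.2195 = 159.0 m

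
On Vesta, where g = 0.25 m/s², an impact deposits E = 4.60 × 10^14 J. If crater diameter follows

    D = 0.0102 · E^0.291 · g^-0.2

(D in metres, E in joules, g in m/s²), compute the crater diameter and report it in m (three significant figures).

D ≈ 249 m

E^0.291 = (4.60 × 10^14)^0.291 = 1.849 × 10^4
g^-0.2 = 0.25^-0.2 = 1.320
D = 0.0102 × 1.849 × 10^4 × 1.320 = 248.9 m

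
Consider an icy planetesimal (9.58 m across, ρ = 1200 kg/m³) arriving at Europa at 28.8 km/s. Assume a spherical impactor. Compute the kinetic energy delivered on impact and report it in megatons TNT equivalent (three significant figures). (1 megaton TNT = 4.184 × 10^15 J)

v = 28800 m/s.
Mass m = (π/6) ρ d³ = (π/6) × 1200 × (9.58)³ = 5.524 × 10^5 kg
E = ½ m v² = 0.5 × 5.524 × 10^5 × (28800)² = 2.291 × 10^14 J
   = 2.291 × 10^14 / 4.184×10^15 = 0.05476 Mt

E ≈ 0.0548 Mt TNT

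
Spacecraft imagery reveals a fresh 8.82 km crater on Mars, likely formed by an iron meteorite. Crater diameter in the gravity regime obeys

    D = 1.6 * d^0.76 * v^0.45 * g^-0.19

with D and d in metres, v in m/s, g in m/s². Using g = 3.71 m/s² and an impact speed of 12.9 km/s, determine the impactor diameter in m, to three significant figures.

Rearranging for d: d = [D / (1.6 · 12900^0.45 · 3.71^-0.19)]^(1/0.76).
D = 8820 m.
12900^0.45 = 70.76
3.71^-0.19 = 0.7795
Denominator = 1.6 × 70.76 × 0.7795 = 88.25
D / 88.25 = 8820 / 88.25 = 99.94
d = 99.94^(1/0.76) = 99.94^1.3158 = 427.8 m

d ≈ 428 m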